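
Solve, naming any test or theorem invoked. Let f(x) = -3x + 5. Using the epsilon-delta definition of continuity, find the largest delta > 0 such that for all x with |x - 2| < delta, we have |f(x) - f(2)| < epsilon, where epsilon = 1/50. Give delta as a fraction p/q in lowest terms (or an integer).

We compute f(2) = -3*(2) + 5 = -1.
|f(x) - f(2)| = |-3x + 5 - (-1)| = |-3(x - 2)| = 3|x - 2|.
We need 3|x - 2| < 1/50, i.e. |x - 2| < 1/50 / 3 = 1/150.
So any delta <= 1/150 works. Conversely, if delta > 1/150, then x = 2 + 1/150 satisfies |x - 2| = 1/150 < delta but |f(x) - f(2)| = 3 * 1/150 = 1/50, which is not < 1/50; so no larger delta works.
Hence the largest such delta is 1/150.

1/150


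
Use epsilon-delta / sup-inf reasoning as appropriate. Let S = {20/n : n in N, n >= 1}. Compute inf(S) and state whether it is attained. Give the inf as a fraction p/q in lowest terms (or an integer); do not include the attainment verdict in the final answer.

Analysis:
- Values: 20, 10, 20/3, 5, ... strictly decreasing.
- The maximum is 20 (n=1); sup = 20 (attained).
- The set is bounded below by 0; 20/n -> 0 so 0 is the greatest lower bound.
- 0 is not in the set, so inf = 0 is not attained.
Conclusion: inf(S) = 0, not attained in S.

0


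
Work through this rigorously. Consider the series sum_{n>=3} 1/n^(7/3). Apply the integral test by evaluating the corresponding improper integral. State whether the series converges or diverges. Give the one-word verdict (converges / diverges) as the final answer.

Let f(x) = x^(-7/3). Then f is positive, continuous, and decreasing on [3, infinity), so the integral test applies.
Compute the improper integral int_{3}^infinity f(x) dx:
  antiderivative F(x) = -3/(4*x^(4/3)).
  As x -> infinity, F(x) -> 0 (since p = 7/3 > 1).
  So int = F(infinity) - F(3) = 0 - (-3^(2/3)/12) = 3^(2/3)/12.
  Finite, so by the integral test, the series converges.

converges


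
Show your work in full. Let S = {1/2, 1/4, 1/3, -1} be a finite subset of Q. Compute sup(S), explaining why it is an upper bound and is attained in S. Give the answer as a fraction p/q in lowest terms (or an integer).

S is finite, so sup(S) = max(S).
Sorted decreasing:
1/2, 1/3, 1/4, -1
The extremum is 1/2.
For every x in S, x <= 1/2. And 1/2 is in S, so it is attained.
Therefore sup(S) = 1/2.

1/2


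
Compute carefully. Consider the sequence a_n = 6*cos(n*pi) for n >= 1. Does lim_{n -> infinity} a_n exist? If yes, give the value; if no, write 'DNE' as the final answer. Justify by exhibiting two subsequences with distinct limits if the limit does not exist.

Examine the behaviour of a_n along subsequences.
cos(n*pi) = (-1)^n, so a_n = 6*(-1)^n. a_{2k} = 6 -> 6. a_{2k+1} = -6 -> -6.
Since these two subsequential limits are 6 and -6, distinct, the full sequence cannot converge (a convergent sequence has all subsequences tending to the same limit). So lim a_n does not exist.

DNE


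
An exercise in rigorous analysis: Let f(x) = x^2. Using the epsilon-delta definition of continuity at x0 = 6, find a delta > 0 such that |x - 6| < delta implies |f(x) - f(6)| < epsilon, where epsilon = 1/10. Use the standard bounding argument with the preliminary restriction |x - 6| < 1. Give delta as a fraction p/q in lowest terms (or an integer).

Factor: |x^2 - (6)^2| = |x - 6| * |x + 6|.
Impose |x - 6| < 1 first. Then |x + 6| = |(x - 6) + 2*(6)| <= |x - 6| + 2*|6| < 1 + 12 = 13.
So |x^2 - (6)^2| < delta * 13.
We need delta * 13 <= 1/10, i.e. delta <= 1/10/13 = 1/130.
Since 1/130 < 1, this is tighter than 1; take delta = 1/130.
So delta = 1/130 works.

1/130


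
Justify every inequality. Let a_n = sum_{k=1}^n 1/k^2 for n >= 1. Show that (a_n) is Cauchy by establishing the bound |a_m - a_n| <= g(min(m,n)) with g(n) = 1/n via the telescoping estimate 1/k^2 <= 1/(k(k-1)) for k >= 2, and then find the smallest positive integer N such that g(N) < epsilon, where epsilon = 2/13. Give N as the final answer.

For m > n >= 1: |a_m - a_n| = sum_{k=n+1}^m 1/k^2.
Use 1/k^2 <= 1/(k(k-1)) = 1/(k-1) - 1/k for k >= 2:
sum_{k=n+1}^m 1/k^2 <= sum_{k=n+1}^m (1/(k-1) - 1/k) = 1/n - 1/m <= 1/n.
By symmetry the same bound holds with n,m swapped, so |a_m - a_n| <= 1/min(m,n) = g(min(m,n)). Since g(n) -> 0, (a_n) is Cauchy.
Now solve g(N) < 2/13: 1/N < 2/13 <=> N > 1/(2/13) = 13/2.
The smallest integer strictly greater than 13/2 is N = 7.
Check: g(7) = 1/7 < 2/13; g(6) = 1/6 >= 2/13. So N = 7.

7


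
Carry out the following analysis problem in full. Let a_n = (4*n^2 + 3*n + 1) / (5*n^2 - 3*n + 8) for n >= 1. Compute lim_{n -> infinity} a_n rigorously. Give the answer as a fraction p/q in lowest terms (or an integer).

Divide numerator and denominator by n^2, the highest power:
numerator / n^2 = 4 + 3/n + n^(-2)
denominator / n^2 = 5 - 3/n + 8/n^2
As n -> infinity, all terms of the form c/n^k (k >= 1) tend to 0.
So numerator / n^2 -> 4 and denominator / n^2 -> 5.
Therefore lim a_n = 4/5.

4/5


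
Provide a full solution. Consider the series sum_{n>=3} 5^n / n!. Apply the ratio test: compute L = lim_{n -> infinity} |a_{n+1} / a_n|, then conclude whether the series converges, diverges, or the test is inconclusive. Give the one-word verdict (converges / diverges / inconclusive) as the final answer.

Let a_n denote the general term. Form the ratio a_{n+1}/a_n and simplify:
a_{n+1}/a_n = 5/(n + 1)
Take the limit as n -> infinity: L = 0.
Since L = 0 < 1, the ratio test implies the series converges.

converges


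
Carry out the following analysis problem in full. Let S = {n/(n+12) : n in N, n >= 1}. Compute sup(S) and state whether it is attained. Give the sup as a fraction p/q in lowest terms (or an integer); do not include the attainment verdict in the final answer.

Analysis:
- Values: 1/13, 1/7, 1/5, 1/4, ... strictly increasing.
- Minimum is 1/13 (n=1); inf = 1/13 (attained).
- n/(n+12) = 1 - 12/(n+12) -> 1 from below as n -> infinity, and never equals 1.
- So sup = 1 (not attained).
Conclusion: sup(S) = 1, not attained in S.

1


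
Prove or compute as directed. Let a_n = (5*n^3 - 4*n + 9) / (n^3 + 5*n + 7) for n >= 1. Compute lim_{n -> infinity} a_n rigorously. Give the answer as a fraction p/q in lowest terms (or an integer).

Divide numerator and denominator by n^3, the highest power:
numerator / n^3 = 5 - 4/n^2 + 9/n^3
denominator / n^3 = 1 + 5/n^2 + 7/n^3
As n -> infinity, all terms of the form c/n^k (k >= 1) tend to 0.
So numerator / n^3 -> 5 and denominator / n^3 -> 1.
Therefore lim a_n = 5.

5


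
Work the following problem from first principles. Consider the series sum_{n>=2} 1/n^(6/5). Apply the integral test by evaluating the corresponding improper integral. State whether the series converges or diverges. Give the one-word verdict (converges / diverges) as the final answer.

Let f(x) = x^(-6/5). Then f is positive, continuous, and decreasing on [2, infinity), so the integral test applies.
Compute the improper integral int_{2}^infinity f(x) dx:
  antiderivative F(x) = -5/x^(1/5).
  As x -> infinity, F(x) -> 0 (since p = 6/5 > 1).
  So int = F(infinity) - F(2) = 0 - (-5*2^(4/5)/2) = 5*2^(4/5)/2.
  Finite, so by the integral test, the series converges.

converges


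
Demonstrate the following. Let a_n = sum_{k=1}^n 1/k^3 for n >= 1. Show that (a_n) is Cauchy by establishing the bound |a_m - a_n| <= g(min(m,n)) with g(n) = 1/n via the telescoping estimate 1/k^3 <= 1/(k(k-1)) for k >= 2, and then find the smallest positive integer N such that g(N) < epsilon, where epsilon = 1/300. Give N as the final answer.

For m > n >= 1: |a_m - a_n| = sum_{k=n+1}^m 1/k^3.
Use 1/k^3 <= 1/(k(k-1)) = 1/(k-1) - 1/k for k >= 2 (which holds since k^3 >= k^2 >= k(k-1) for k >= 2):
sum_{k=n+1}^m 1/k^3 <= sum_{k=n+1}^m (1/(k-1) - 1/k) = 1/n - 1/m <= 1/n.
By symmetry the same bound holds with n,m swapped, so |a_m - a_n| <= 1/min(m,n) = g(min(m,n)). Since g(n) -> 0, (a_n) is Cauchy.
Now solve g(N) < 1/300: 1/N < 1/300 <=> N > 1/(1/300) = 300.
The smallest integer strictly greater than 300 is N = 301.
Check: g(301) = 1/301 < 1/300; g(300) = 1/300 >= 1/300. So N = 301.

301


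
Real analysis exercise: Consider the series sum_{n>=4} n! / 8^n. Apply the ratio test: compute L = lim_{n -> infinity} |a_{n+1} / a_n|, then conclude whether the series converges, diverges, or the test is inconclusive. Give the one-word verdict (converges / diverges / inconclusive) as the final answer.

Let a_n denote the general term. Form the ratio a_{n+1}/a_n and simplify:
a_{n+1}/a_n = n/8 + 1/8
Take the limit as n -> infinity: L = infinity.
Since L = infinity > 1 (or L = infinity), the ratio test implies the series diverges.

diverges


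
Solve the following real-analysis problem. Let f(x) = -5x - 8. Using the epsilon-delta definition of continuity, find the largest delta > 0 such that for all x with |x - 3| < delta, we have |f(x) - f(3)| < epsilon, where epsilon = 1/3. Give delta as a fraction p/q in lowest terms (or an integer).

We compute f(3) = -5*(3) - 8 = -23.
|f(x) - f(3)| = |-5x - 8 - (-23)| = |-5(x - 3)| = 5|x - 3|.
We need 5|x - 3| < 1/3, i.e. |x - 3| < 1/3 / 5 = 1/15.
So any delta <= 1/15 works. Conversely, if delta > 1/15, then x = 3 + 1/15 satisfies |x - 3| = 1/15 < delta but |f(x) - f(3)| = 5 * 1/15 = 1/3, which is not < 1/3; so no larger delta works.
Hence the largest such delta is 1/15.

1/15


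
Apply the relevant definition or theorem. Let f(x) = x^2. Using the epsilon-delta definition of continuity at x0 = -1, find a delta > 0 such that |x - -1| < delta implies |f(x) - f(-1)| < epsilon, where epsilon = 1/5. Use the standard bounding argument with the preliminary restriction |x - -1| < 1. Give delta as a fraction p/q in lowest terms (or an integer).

Factor: |x^2 - (-1)^2| = |x - -1| * |x + -1|.
Impose |x - -1| < 1 first. Then |x + -1| = |(x - -1) + 2*(-1)| <= |x - -1| + 2*|-1| < 1 + 2 = 3.
So |x^2 - (-1)^2| < delta * 3.
We need delta * 3 <= 1/5, i.e. delta <= 1/5/3 = 1/15.
Since 1/15 < 1, this is tighter than 1; take delta = 1/15.
So delta = 1/15 works.

1/15


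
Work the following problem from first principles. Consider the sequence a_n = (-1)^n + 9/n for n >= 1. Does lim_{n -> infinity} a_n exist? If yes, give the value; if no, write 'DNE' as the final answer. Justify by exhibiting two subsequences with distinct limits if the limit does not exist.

Examine the behaviour of a_n along subsequences.
a_{2k} = 1 + 9/(2k) -> 1. a_{2k+1} = -1 + 9/(2k+1) -> -1.
Since these two subsequential limits are 1 and -1, distinct, the full sequence cannot converge (a convergent sequence has all subsequences tending to the same limit). So lim a_n does not exist.

DNE


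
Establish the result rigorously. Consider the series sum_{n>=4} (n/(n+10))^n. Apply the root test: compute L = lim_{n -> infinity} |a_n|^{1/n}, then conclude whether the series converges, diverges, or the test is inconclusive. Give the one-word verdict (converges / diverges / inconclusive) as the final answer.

Let a_n denote the general term. Form |a_n|^(1/n) and simplify:
|a_n|^(1/n) = n/(n + 10)
Take the limit as n -> infinity: L = 1.
Since L = 1, the root test is inconclusive. (In fact a_n = (n/(n+10))^n -> e^(-10) != 0, so the nth-term test shows divergence; but the root test itself gives no conclusion.)

inconclusive


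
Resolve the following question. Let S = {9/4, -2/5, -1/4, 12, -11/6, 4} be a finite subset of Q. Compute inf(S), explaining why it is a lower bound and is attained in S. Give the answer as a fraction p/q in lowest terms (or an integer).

S is finite, so inf(S) = min(S).
Sorted increasing:
-11/6, -2/5, -1/4, 9/4, 4, 12
The extremum is -11/6.
For every x in S, x >= -11/6. And -11/6 is in S, so it is attained.
Therefore inf(S) = -11/6.

-11/6


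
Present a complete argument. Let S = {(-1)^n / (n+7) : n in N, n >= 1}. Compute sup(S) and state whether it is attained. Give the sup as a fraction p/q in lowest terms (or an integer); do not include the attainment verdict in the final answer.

Analysis:
- Values: -1/8, 1/9, -1/10, 1/11, -1/12, ...
- Positive terms (even n): 1/(2+7), 1/(4+7), ... decreasing -> max = 1/9 (n=2).
- Negative terms (odd n): -1/(1+7), -1/(3+7), ... increasing -> min = -1/8 (n=1).
- So sup = 1/9 (attained at n=2); inf = -1/8 (attained at n=1).
Conclusion: sup(S) = 1/9, attained in S.

1/9


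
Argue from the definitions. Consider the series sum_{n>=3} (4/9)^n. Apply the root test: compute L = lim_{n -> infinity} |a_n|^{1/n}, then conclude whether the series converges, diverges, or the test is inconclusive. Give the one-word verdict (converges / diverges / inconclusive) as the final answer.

Let a_n denote the general term. Form |a_n|^(1/n) and simplify:
|a_n|^(1/n) = 4/9
Take the limit as n -> infinity: L = 4/9.
Since L = 4/9 < 1, the root test implies convergence.

converges


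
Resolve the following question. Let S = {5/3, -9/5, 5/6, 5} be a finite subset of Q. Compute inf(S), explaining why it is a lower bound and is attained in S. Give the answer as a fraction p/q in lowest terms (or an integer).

S is finite, so inf(S) = min(S).
Sorted increasing:
-9/5, 5/6, 5/3, 5
The extremum is -9/5.
For every x in S, x >= -9/5. And -9/5 is in S, so it is attained.
Therefore inf(S) = -9/5.

-9/5


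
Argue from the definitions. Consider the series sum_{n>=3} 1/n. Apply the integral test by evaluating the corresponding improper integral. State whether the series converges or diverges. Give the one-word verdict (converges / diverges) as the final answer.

Let f(x) = 1/x. Then f is positive, continuous, and decreasing on [3, infinity), so the integral test applies.
Compute the improper integral int_{3}^infinity f(x) dx:
  antiderivative F(x) = log(x).
  As x -> infinity, log(x) -> infinity.
  So int = infinity - log(3) = infinity. By the integral test, the series diverges.

diverges


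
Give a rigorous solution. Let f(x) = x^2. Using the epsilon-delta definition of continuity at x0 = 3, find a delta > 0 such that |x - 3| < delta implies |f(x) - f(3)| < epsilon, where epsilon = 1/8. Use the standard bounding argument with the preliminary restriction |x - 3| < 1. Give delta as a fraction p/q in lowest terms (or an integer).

Factor: |x^2 - (3)^2| = |x - 3| * |x + 3|.
Impose |x - 3| < 1 first. Then |x + 3| = |(x - 3) + 2*(3)| <= |x - 3| + 2*|3| < 1 + 6 = 7.
So |x^2 - (3)^2| < delta * 7.
We need delta * 7 <= 1/8, i.e. delta <= 1/8/7 = 1/56.
Since 1/56 < 1, this is tighter than 1; take delta = 1/56.
So delta = 1/56 works.

1/56


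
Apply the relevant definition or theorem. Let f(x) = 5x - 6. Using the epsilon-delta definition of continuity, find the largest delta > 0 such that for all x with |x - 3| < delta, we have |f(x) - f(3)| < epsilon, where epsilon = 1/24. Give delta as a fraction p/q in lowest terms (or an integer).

We compute f(3) = 5*(3) - 6 = 9.
|f(x) - f(3)| = |5x - 6 - (9)| = |5(x - 3)| = 5|x - 3|.
We need 5|x - 3| < 1/24, i.e. |x - 3| < 1/24 / 5 = 1/120.
So any delta <= 1/120 works. Conversely, if delta > 1/120, then x = 3 + 1/120 satisfies |x - 3| = 1/120 < delta but |f(x) - f(3)| = 5 * 1/120 = 1/24, which is not < 1/24; so no larger delta works.
Hence the largest such delta is 1/120.

1/120


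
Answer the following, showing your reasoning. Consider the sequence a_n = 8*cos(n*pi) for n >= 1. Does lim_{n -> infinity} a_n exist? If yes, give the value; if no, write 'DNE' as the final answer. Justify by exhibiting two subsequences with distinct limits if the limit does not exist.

Examine the behaviour of a_n along subsequences.
cos(n*pi) = (-1)^n, so a_n = 8*(-1)^n. a_{2k} = 8 -> 8. a_{2k+1} = -8 -> -8.
Since these two subsequential limits are 8 and -8, distinct, the full sequence cannot converge (a convergent sequence has all subsequences tending to the same limit). So lim a_n does not exist.

DNE


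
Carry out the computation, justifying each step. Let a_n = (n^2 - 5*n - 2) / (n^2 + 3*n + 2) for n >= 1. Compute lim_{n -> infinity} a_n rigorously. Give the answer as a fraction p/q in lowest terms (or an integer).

Divide numerator and denominator by n^2, the highest power:
numerator / n^2 = 1 - 5/n - 2/n^2
denominator / n^2 = 1 + 3/n + 2/n^2
As n -> infinity, all terms of the form c/n^k (k >= 1) tend to 0.
So numerator / n^2 -> 1 and denominator / n^2 -> 1.
Therefore lim a_n = 1.

1


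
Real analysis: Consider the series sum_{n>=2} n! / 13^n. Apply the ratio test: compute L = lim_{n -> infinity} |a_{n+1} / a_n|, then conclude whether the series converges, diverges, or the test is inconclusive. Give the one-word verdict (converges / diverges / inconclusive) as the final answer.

Let a_n denote the general term. Form the ratio a_{n+1}/a_n and simplify:
a_{n+1}/a_n = n/13 + 1/13
Take the limit as n -> infinity: L = infinity.
Since L = infinity > 1 (or L = infinity), the ratio test implies the series diverges.

diverges


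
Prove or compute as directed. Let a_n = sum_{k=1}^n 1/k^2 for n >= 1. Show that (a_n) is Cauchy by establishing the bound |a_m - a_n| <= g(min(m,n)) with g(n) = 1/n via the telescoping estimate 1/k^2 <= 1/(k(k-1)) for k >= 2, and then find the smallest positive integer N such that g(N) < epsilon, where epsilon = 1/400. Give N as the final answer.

For m > n >= 1: |a_m - a_n| = sum_{k=n+1}^m 1/k^2.
Use 1/k^2 <= 1/(k(k-1)) = 1/(k-1) - 1/k for k >= 2:
sum_{k=n+1}^m 1/k^2 <= sum_{k=n+1}^m (1/(k-1) - 1/k) = 1/n - 1/m <= 1/n.
By symmetry the same bound holds with n,m swapped, so |a_m - a_n| <= 1/min(m,n) = g(min(m,n)). Since g(n) -> 0, (a_n) is Cauchy.
Now solve g(N) < 1/400: 1/N < 1/400 <=> N > 1/(1/400) = 400.
The smallest integer strictly greater than 400 is N = 401.
Check: g(401) = 1/401 < 1/400; g(400) = 1/400 >= 1/400. So N = 401.

401


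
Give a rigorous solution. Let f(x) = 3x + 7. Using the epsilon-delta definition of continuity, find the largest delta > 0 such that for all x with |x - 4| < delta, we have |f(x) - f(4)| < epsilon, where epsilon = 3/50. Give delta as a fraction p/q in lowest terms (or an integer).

We compute f(4) = 3*(4) + 7 = 19.
|f(x) - f(4)| = |3x + 7 - (19)| = |3(x - 4)| = 3|x - 4|.
We need 3|x - 4| < 3/50, i.e. |x - 4| < 3/50 / 3 = 1/50.
So any delta <= 1/50 works. Conversely, if delta > 1/50, then x = 4 + 1/50 satisfies |x - 4| = 1/50 < delta but |f(x) - f(4)| = 3 * 1/50 = 3/50, which is not < 3/50; so no larger delta works.
Hence the largest such delta is 1/50.

1/50


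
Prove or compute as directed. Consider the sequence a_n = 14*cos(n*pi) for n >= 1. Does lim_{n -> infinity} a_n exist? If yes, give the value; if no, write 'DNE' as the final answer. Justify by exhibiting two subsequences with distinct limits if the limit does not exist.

Examine the behaviour of a_n along subsequences.
cos(n*pi) = (-1)^n, so a_n = 14*(-1)^n. a_{2k} = 14 -> 14. a_{2k+1} = -14 -> -14.
Since these two subsequential limits are 14 and -14, distinct, the full sequence cannot converge (a convergent sequence has all subsequences tending to the same limit). So lim a_n does not exist.

DNE


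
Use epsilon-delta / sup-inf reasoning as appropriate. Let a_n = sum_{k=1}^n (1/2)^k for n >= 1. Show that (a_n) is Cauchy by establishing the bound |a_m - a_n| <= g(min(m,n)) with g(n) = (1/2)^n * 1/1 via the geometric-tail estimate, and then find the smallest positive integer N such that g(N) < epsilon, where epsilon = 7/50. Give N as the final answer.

For m > n >= 1: |a_m - a_n| = sum_{k=n+1}^m (1/2)^k < sum_{k=n+1}^infinity (1/2)^k = (1/2)^(n+1) / (1 - 1/2) = (1/2)^n * (1/2) * (2/1) = (1/2)^n * 1/1.
So g(n) = (1/2)^n / 1. Since g(n) -> 0, (a_n) is Cauchy.
Now solve g(N) < 7/50: (1/2)^N / 1 < 7/50 <=> 2^N > 1 / (1 * 7/50) = 50/7.
Check powers of 2: 2^2 = 4 <= 50/7, 2^3 = 8 > 50/7.
So the smallest such N is 3. Check: g(3) = 1/(1 * 8) = 1/8 < 7/50.

3


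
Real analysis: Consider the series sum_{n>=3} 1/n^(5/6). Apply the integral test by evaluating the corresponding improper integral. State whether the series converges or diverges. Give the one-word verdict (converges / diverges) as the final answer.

Let f(x) = x^(-5/6). Then f is positive, continuous, and decreasing on [3, infinity), so the integral test applies.
Compute the improper integral int_{3}^infinity f(x) dx:
  antiderivative F(x) = 6*x^(1/6).
  As x -> infinity, F(x) -> infinity (since p = 5/6 < 1).
  So the integral diverges. By the integral test, the series diverges.

diverges


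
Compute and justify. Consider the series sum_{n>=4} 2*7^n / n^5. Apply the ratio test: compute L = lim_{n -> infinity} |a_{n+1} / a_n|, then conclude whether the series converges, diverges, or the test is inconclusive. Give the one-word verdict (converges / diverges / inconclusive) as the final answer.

Let a_n denote the general term. Form the ratio a_{n+1}/a_n and simplify:
a_{n+1}/a_n = 7*n^5/(n + 1)^5
Take the limit as n -> infinity: L = 7.
Since L = 7 > 1 (or L = infinity), the ratio test implies the series diverges.

diverges


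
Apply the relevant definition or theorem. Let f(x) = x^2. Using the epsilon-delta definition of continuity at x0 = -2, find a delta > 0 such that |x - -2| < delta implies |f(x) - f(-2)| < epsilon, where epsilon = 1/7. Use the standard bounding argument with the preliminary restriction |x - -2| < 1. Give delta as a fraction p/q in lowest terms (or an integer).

Factor: |x^2 - (-2)^2| = |x - -2| * |x + -2|.
Impose |x - -2| < 1 first. Then |x + -2| = |(x - -2) + 2*(-2)| <= |x - -2| + 2*|-2| < 1 + 4 = 5.
So |x^2 - (-2)^2| < delta * 5.
We need delta * 5 <= 1/7, i.e. delta <= 1/7/5 = 1/35.
Since 1/35 < 1, this is tighter than 1; take delta = 1/35.
So delta = 1/35 works.

1/35


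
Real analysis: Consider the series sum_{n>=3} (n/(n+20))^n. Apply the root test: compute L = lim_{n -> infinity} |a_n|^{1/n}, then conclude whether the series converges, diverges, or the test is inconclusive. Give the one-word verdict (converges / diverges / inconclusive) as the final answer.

Let a_n denote the general term. Form |a_n|^(1/n) and simplify:
|a_n|^(1/n) = n/(n + 20)
Take the limit as n -> infinity: L = 1.
Since L = 1, the root test is inconclusive. (In fact a_n = (n/(n+20))^n -> e^(-20) != 0, so the nth-term test shows divergence; but the root test itself gives no conclusion.)

inconclusive


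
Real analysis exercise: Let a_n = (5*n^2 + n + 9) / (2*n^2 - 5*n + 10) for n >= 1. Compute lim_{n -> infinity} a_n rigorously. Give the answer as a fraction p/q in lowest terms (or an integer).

Divide numerator and denominator by n^2, the highest power:
numerator / n^2 = 5 + 1/n + 9/n^2
denominator / n^2 = 2 - 5/n + 10/n^2
As n -> infinity, all terms of the form c/n^k (k >= 1) tend to 0.
So numerator / n^2 -> 5 and denominator / n^2 -> 2.
Therefore lim a_n = 5/2.

5/2


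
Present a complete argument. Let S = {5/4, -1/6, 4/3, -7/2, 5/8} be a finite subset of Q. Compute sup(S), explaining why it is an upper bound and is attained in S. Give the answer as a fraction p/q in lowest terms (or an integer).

S is finite, so sup(S) = max(S).
Sorted decreasing:
4/3, 5/4, 5/8, -1/6, -7/2
The extremum is 4/3.
For every x in S, x <= 4/3. And 4/3 is in S, so it is attained.
Therefore sup(S) = 4/3.

4/3


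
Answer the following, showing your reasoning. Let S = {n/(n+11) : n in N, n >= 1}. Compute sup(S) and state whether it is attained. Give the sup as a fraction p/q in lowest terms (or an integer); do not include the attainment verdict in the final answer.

Analysis:
- Values: 1/12, 2/13, 3/14, 4/15, ... strictly increasing.
- Minimum is 1/12 (n=1); inf = 1/12 (attained).
- n/(n+11) = 1 - 11/(n+11) -> 1 from below as n -> infinity, and never equals 1.
- So sup = 1 (not attained).
Conclusion: sup(S) = 1, not attained in S.

1


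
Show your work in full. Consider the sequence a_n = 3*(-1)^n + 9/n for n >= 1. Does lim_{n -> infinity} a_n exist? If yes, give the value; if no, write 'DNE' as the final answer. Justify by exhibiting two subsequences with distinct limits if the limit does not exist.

Examine the behaviour of a_n along subsequences.
a_{2k} = 3 + 9/(2k) -> 3. a_{2k+1} = -3 + 9/(2k+1) -> -3.
Since these two subsequential limits are 3 and -3, distinct, the full sequence cannot converge (a convergent sequence has all subsequences tending to the same limit). So lim a_n does not exist.

DNE


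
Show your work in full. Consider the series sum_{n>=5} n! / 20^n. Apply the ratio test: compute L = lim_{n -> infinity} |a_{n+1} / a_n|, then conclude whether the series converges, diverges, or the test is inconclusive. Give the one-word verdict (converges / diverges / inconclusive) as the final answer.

Let a_n denote the general term. Form the ratio a_{n+1}/a_n and simplify:
a_{n+1}/a_n = n/20 + 1/20
Take the limit as n -> infinity: L = infinity.
Since L = infinity > 1 (or L = infinity), the ratio test implies the series diverges.

diverges


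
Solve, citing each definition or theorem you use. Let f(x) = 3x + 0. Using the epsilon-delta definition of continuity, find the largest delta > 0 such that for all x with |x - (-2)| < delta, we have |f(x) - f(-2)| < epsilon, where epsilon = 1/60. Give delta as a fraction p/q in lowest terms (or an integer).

We compute f(-2) = 3*(-2) + 0 = -6.
|f(x) - f(-2)| = |3x + 0 - (-6)| = |3(x - (-2))| = 3|x - (-2)|.
We need 3|x - (-2)| < 1/60, i.e. |x - (-2)| < 1/60 / 3 = 1/180.
So any delta <= 1/180 works. Conversely, if delta > 1/180, then x = -2 + 1/180 satisfies |x - (-2)| = 1/180 < delta but |f(x) - f(-2)| = 3 * 1/180 = 1/60, which is not < 1/60; so no larger delta works.
Hence the largest such delta is 1/180.

1/180


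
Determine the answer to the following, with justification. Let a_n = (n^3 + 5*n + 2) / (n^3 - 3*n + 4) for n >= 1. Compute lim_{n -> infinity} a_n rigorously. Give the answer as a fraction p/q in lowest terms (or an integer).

Divide numerator and denominator by n^3, the highest power:
numerator / n^3 = 1 + 5/n^2 + 2/n^3
denominator / n^3 = 1 - 3/n^2 + 4/n^3
As n -> infinity, all terms of the form c/n^k (k >= 1) tend to 0.
So numerator / n^3 -> 1 and denominator / n^3 -> 1.
Therefore lim a_n = 1.

1


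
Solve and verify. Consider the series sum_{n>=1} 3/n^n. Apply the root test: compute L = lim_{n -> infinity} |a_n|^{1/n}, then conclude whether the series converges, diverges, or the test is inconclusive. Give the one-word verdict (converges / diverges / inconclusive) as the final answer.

Let a_n denote the general term. Form |a_n|^(1/n) and simplify:
|a_n|^(1/n) = 3^(1/n)/n
Take the limit as n -> infinity: L = 0.
Since L = 0 < 1, the root test implies convergence.

converges


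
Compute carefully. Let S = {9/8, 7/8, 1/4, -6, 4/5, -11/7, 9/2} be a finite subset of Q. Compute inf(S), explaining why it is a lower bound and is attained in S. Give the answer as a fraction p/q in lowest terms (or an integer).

S is finite, so inf(S) = min(S).
Sorted increasing:
-6, -11/7, 1/4, 4/5, 7/8, 9/8, 9/2
The extremum is -6.
For every x in S, x >= -6. And -6 is in S, so it is attained.
Therefore inf(S) = -6.

-6


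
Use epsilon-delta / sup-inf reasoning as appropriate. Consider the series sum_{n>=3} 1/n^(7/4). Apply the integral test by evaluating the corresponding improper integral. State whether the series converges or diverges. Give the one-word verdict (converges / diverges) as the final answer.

Let f(x) = x^(-7/4). Then f is positive, continuous, and decreasing on [3, infinity), so the integral test applies.
Compute the improper integral int_{3}^infinity f(x) dx:
  antiderivative F(x) = -4/(3*x^(3/4)).
  As x -> infinity, F(x) -> 0 (since p = 7/4 > 1).
  So int = F(infinity) - F(3) = 0 - (-4*3^(1/4)/9) = 4*3^(1/4)/9.
  Finite, so by the integral test, the series converges.

converges


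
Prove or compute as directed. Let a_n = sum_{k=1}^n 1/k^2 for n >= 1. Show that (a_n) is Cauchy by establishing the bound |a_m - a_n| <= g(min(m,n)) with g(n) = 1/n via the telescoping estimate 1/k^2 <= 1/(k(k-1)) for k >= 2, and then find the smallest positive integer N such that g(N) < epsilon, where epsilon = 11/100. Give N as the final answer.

For m > n >= 1: |a_m - a_n| = sum_{k=n+1}^m 1/k^2.
Use 1/k^2 <= 1/(k(k-1)) = 1/(k-1) - 1/k for k >= 2:
sum_{k=n+1}^m 1/k^2 <= sum_{k=n+1}^m (1/(k-1) - 1/k) = 1/n - 1/m <= 1/n.
By symmetry the same bound holds with n,m swapped, so |a_m - a_n| <= 1/min(m,n) = g(min(m,n)). Since g(n) -> 0, (a_n) is Cauchy.
Now solve g(N) < 11/100: 1/N < 11/100 <=> N > 1/(11/100) = 100/11.
The smallest integer strictly greater than 100/11 is N = 10.
Check: g(10) = 1/10 < 11/100; g(9) = 1/9 >= 11/100. So N = 10.

10


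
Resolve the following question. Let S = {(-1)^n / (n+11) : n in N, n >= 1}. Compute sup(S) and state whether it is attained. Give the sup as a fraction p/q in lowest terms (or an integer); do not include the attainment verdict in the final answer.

Analysis:
- Values: -1/12, 1/13, -1/14, 1/15, -1/16, ...
- Positive terms (even n): 1/(2+11), 1/(4+11), ... decreasing -> max = 1/13 (n=2).
- Negative terms (odd n): -1/(1+11), -1/(3+11), ... increasing -> min = -1/12 (n=1).
- So sup = 1/13 (attained at n=2); inf = -1/12 (attained at n=1).
Conclusion: sup(S) = 1/13, attained in S.

1/13


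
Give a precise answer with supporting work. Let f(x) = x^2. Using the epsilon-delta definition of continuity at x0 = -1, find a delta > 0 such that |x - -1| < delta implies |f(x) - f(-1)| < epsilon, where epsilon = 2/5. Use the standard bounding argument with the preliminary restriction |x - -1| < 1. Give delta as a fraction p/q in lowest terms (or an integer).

Factor: |x^2 - (-1)^2| = |x - -1| * |x + -1|.
Impose |x - -1| < 1 first. Then |x + -1| = |(x - -1) + 2*(-1)| <= |x - -1| + 2*|-1| < 1 + 2 = 3.
So |x^2 - (-1)^2| < delta * 3.
We need delta * 3 <= 2/5, i.e. delta <= 2/5/3 = 2/15.
Since 2/15 < 1, this is tighter than 1; take delta = 2/15.
So delta = 2/15 works.

2/15


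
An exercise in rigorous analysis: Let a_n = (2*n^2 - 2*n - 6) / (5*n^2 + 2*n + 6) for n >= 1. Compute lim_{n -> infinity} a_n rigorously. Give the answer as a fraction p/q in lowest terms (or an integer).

Divide numerator and denominator by n^2, the highest power:
numerator / n^2 = 2 - 2/n - 6/n^2
denominator / n^2 = 5 + 2/n + 6/n^2
As n -> infinity, all terms of the form c/n^k (k >= 1) tend to 0.
So numerator / n^2 -> 2 and denominator / n^2 -> 5.
Therefore lim a_n = 2/5.

2/5


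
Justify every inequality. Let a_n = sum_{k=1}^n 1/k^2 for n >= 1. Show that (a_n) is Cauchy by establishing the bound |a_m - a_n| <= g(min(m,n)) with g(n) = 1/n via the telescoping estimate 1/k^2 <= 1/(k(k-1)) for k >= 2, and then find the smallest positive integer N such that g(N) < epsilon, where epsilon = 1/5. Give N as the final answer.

For m > n >= 1: |a_m - a_n| = sum_{k=n+1}^m 1/k^2.
Use 1/k^2 <= 1/(k(k-1)) = 1/(k-1) - 1/k for k >= 2:
sum_{k=n+1}^m 1/k^2 <= sum_{k=n+1}^m (1/(k-1) - 1/k) = 1/n - 1/m <= 1/n.
By symmetry the same bound holds with n,m swapped, so |a_m - a_n| <= 1/min(m,n) = g(min(m,n)). Since g(n) -> 0, (a_n) is Cauchy.
Now solve g(N) < 1/5: 1/N < 1/5 <=> N > 1/(1/5) = 5.
The smallest integer strictly greater than 5 is N = 6.
Check: g(6) = 1/6 < 1/5; g(5) = 1/5 >= 1/5. So N = 6.

6


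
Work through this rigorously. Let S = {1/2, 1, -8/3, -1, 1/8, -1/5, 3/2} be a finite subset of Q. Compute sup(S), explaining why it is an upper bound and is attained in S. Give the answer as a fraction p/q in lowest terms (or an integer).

S is finite, so sup(S) = max(S).
Sorted decreasing:
3/2, 1, 1/2, 1/8, -1/5, -1, -8/3
The extremum is 3/2.
For every x in S, x <= 3/2. And 3/2 is in S, so it is attained.
Therefore sup(S) = 3/2.

3/2


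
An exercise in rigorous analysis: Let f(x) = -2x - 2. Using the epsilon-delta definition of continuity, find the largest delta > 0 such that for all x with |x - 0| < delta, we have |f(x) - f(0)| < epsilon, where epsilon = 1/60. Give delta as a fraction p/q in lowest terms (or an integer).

We compute f(0) = -2*(0) - 2 = -2.
|f(x) - f(0)| = |-2x - 2 - (-2)| = |-2(x - 0)| = 2|x - 0|.
We need 2|x - 0| < 1/60, i.e. |x - 0| < 1/60 / 2 = 1/120.
So any delta <= 1/120 works. Conversely, if delta > 1/120, then x = 0 + 1/120 satisfies |x - 0| = 1/120 < delta but |f(x) - f(0)| = 2 * 1/120 = 1/60, which is not < 1/60; so no larger delta works.
Hence the largest such delta is 1/120.

1/120


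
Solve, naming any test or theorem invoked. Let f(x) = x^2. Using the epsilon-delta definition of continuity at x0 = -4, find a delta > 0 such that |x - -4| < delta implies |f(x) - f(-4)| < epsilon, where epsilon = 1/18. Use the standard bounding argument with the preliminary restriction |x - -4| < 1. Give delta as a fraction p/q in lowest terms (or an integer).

Factor: |x^2 - (-4)^2| = |x - -4| * |x + -4|.
Impose |x - -4| < 1 first. Then |x + -4| = |(x - -4) + 2*(-4)| <= |x - -4| + 2*|-4| < 1 + 8 = 9.
So |x^2 - (-4)^2| < delta * 9.
We need delta * 9 <= 1/18, i.e. delta <= 1/18/9 = 1/162.
Since 1/162 < 1, this is tighter than 1; take delta = 1/162.
So delta = 1/162 works.

1/162


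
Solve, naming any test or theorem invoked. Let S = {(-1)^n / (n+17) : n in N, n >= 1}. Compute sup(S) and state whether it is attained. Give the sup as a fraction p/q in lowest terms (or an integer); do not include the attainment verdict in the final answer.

Analysis:
- Values: -1/18, 1/19, -1/20, 1/21, -1/22, ...
- Positive terms (even n): 1/(2+17), 1/(4+17), ... decreasing -> max = 1/19 (n=2).
- Negative terms (odd n): -1/(1+17), -1/(3+17), ... increasing -> min = -1/18 (n=1).
- So sup = 1/19 (attained at n=2); inf = -1/18 (attained at n=1).
Conclusion: sup(S) = 1/19, attained in S.

1/19


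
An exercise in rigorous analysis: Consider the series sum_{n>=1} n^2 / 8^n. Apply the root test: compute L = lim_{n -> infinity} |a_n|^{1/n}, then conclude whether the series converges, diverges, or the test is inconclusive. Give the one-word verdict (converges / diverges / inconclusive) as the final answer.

Let a_n denote the general term. Form |a_n|^(1/n) and simplify:
|a_n|^(1/n) = n^(2/n)/8
Take the limit as n -> infinity: L = 1/8.
Since L = 1/8 < 1, the root test implies convergence.

converges


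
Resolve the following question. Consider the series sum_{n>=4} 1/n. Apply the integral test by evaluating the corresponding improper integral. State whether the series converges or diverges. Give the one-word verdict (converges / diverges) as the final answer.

Let f(x) = 1/x. Then f is positive, continuous, and decreasing on [4, infinity), so the integral test applies.
Compute the improper integral int_{4}^infinity f(x) dx:
  antiderivative F(x) = log(x).
  As x -> infinity, log(x) -> infinity.
  So int = infinity - log(4) = infinity. By the integral test, the series diverges.

diverges


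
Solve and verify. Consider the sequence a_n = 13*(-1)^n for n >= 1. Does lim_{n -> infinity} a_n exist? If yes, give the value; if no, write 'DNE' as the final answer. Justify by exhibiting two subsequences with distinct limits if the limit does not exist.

Examine the behaviour of a_n along subsequences.
Even-n subsequence a_{2k} = 13 -> 13. Odd-n subsequence a_{2k+1} = -13 -> -13.
Since these two subsequential limits are 13 and -13, distinct, the full sequence cannot converge (a convergent sequence has all subsequences tending to the same limit). So lim a_n does not exist.

DNE


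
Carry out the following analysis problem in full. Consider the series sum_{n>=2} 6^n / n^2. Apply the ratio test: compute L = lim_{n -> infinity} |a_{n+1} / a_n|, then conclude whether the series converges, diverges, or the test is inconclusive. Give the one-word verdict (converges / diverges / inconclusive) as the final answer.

Let a_n denote the general term. Form the ratio a_{n+1}/a_n and simplify:
a_{n+1}/a_n = 6*n^2/(n + 1)^2
Take the limit as n -> infinity: L = 6.
Since L = 6 > 1 (or L = infinity), the ratio test implies the series diverges.

diverges


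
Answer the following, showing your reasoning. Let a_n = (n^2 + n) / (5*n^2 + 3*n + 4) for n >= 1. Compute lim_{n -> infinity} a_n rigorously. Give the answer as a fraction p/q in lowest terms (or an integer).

Divide numerator and denominator by n^2, the highest power:
numerator / n^2 = 1 + 1/n
denominator / n^2 = 5 + 3/n + 4/n^2
As n -> infinity, all terms of the form c/n^k (k >= 1) tend to 0.
So numerator / n^2 -> 1 and denominator / n^2 -> 5.
Therefore lim a_n = 1/5.

1/5


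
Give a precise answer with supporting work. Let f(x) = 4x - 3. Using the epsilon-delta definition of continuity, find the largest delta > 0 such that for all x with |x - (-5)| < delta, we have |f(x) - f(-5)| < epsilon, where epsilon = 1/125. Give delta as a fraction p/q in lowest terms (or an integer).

We compute f(-5) = 4*(-5) - 3 = -23.
|f(x) - f(-5)| = |4x - 3 - (-23)| = |4(x - (-5))| = 4|x - (-5)|.
We need 4|x - (-5)| < 1/125, i.e. |x - (-5)| < 1/125 / 4 = 1/500.
So any delta <= 1/500 works. Conversely, if delta > 1/500, then x = -5 + 1/500 satisfies |x - (-5)| = 1/500 < delta but |f(x) - f(-5)| = 4 * 1/500 = 1/125, which is not < 1/125; so no larger delta works.
Hence the largest such delta is 1/500.

1/500


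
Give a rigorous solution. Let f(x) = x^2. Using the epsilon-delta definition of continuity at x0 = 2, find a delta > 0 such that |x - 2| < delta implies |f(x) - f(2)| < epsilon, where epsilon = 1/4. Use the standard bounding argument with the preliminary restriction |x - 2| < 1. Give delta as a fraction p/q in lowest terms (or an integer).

Factor: |x^2 - (2)^2| = |x - 2| * |x + 2|.
Impose |x - 2| < 1 first. Then |x + 2| = |(x - 2) + 2*(2)| <= |x - 2| + 2*|2| < 1 + 4 = 5.
So |x^2 - (2)^2| < delta * 5.
We need delta * 5 <= 1/4, i.e. delta <= 1/4/5 = 1/20.
Since 1/20 < 1, this is tighter than 1; take delta = 1/20.
So delta = 1/20 works.

1/20


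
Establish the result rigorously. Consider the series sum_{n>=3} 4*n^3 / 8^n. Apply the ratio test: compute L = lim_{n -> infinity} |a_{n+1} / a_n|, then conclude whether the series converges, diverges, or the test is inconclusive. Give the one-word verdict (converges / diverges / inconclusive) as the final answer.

Let a_n denote the general term. Form the ratio a_{n+1}/a_n and simplify:
a_{n+1}/a_n = (n + 1)^3/(8*n^3)
Take the limit as n -> infinity: L = 1/8.
Since L = 1/8 < 1, the ratio test implies the series converges.

converges


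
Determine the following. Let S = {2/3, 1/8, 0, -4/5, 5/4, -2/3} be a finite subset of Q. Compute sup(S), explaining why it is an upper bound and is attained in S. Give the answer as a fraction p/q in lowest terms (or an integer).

S is finite, so sup(S) = max(S).
Sorted decreasing:
5/4, 2/3, 1/8, 0, -2/3, -4/5
The extremum is 5/4.
For every x in S, x <= 5/4. And 5/4 is in S, so it is attained.
Therefore sup(S) = 5/4.

5/4


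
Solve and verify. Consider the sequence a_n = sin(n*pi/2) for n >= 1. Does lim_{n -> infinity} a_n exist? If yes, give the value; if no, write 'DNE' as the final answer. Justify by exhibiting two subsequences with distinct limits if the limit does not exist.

Examine the behaviour of a_n along subsequences.
a_{4k+1} = sin(pi/2 + 2k*pi) = 1 -> 1. a_{4k+3} = sin(3pi/2 + 2k*pi) = -1 -> -1.
Since these two subsequential limits are 1 and -1, distinct, the full sequence cannot converge (a convergent sequence has all subsequences tending to the same limit). So lim a_n does not exist.

DNE


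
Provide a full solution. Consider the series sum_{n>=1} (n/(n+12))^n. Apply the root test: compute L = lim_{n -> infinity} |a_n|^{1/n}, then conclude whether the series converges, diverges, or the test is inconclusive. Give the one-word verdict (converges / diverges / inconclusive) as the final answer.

Let a_n denote the general term. Form |a_n|^(1/n) and simplify:
|a_n|^(1/n) = n/(n + 12)
Take the limit as n -> infinity: L = 1.
Since L = 1, the root test is inconclusive. (In fact a_n = (n/(n+12))^n -> e^(-12) != 0, so the nth-term test shows divergence; but the root test itself gives no conclusion.)

inconclusive


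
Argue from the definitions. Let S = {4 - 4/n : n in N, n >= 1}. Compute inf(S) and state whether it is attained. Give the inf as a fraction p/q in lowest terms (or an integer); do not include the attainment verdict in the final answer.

Analysis:
- Values: 0, 2, 8/3, 3, ... strictly increasing.
- Minimum is 0 (n=1); inf = 0 (attained).
- 4 - 4/n -> 4 from below; sup = 4, not attained.
Conclusion: inf(S) = 0, attained in S.

0
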